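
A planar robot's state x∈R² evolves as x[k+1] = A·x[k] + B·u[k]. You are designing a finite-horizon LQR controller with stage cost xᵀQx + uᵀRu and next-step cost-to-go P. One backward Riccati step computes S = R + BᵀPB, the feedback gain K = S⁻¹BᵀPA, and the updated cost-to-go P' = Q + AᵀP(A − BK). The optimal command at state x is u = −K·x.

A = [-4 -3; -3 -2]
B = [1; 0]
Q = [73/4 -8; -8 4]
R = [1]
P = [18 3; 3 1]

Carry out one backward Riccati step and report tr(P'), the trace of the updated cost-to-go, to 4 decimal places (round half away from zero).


58.4605

BᵀP = [18.0000 3.0000]
S = R + BᵀPB = [1] + [18.0000] = [19.0000]
BᵀPA = [-81.0000 -60.0000]
K = S⁻¹·BᵀPA = [-4.2632 -3.1579]
A−BK = [0.2632 0.1579; -3.0000 -2.0000]
AᵀP(A−BK) = [23.6842 17.2105; 17.2105 12.5263]
P' = Q + AᵀP(A−BK) = [41.9342 9.2105; 9.2105 16.5263]
tr(P') = 58.4605


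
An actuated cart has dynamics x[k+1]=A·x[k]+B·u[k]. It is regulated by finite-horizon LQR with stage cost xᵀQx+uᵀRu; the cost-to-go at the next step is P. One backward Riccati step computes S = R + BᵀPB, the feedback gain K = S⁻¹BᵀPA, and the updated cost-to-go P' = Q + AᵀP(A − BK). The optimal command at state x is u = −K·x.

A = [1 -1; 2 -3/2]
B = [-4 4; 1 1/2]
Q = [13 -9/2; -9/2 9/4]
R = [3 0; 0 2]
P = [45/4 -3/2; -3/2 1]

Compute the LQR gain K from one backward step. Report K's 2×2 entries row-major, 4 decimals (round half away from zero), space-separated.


0.2745 -0.1816 0.4729 -0.3923

BᵀP = [-46.5000 7.0000; 44.2500 -5.5000]
S = R + BᵀPB = [3 0; 0 2] + [193.0000 -182.5000; -182.5000 174.2500] = [196.0000 -182.5000; -182.5000 176.2500]
BᵀPA = [-32.5000 36.0000; 33.2500 -36.0000]
K = S⁻¹·BᵀPA = [0.2745 -0.1816; 0.4729 -0.3923]
A−BK = [0.2065 -0.1572; 1.4891 -1.1222]
AᵀP(A−BK) = [2.4478 -1.8581; -1.8581 1.4149]
P' = Q + AᵀP(A−BK) = [15.4478 -6.3581; -6.3581 3.6649]
tr(P') = 19.1128


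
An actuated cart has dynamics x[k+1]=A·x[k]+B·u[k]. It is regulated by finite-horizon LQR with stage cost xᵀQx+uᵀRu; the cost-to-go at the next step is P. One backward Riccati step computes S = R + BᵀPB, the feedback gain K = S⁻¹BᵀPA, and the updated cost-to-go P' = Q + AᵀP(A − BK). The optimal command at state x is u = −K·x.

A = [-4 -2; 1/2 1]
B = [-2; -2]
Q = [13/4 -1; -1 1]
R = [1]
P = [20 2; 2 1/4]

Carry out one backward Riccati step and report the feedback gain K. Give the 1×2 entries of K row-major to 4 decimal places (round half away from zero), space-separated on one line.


1.7730 0.8520

BᵀP = [-44.0000 -4.5000]
S = R + BᵀPB = [1] + [97.0000] = [98.0000]
BᵀPA = [173.7500 83.5000]
K = S⁻¹·BᵀPA = [1.7730 0.8520]
A−BK = [-0.4541 -0.2959; 4.0459 2.7041]
AᵀP(A−BK) = [4.0108 2.0829; 2.0829 1.1046]
P' = Q + AᵀP(A−BK) = [7.2608 1.0829; 1.0829 2.1046]
tr(P') = 9.3654


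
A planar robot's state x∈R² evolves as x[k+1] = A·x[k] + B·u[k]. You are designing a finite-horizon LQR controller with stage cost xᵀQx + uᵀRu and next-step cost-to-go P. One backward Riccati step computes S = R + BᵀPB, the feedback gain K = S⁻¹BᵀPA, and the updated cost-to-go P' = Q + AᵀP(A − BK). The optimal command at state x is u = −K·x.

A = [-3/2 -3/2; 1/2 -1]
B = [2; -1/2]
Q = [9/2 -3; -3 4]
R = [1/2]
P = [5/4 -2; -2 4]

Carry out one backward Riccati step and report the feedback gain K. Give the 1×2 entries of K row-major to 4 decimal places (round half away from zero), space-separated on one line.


-0.7857 0.0714

BᵀP = [3.5000 -6.0000]
S = R + BᵀPB = [1/2] + [10.0000] = [10.5000]
BᵀPA = [-8.2500 0.7500]
K = S⁻¹·BᵀPA = [-0.7857 0.0714]
A−BK = [0.0714 -1.6429; 0.1071 -0.9643]
AᵀP(A−BK) = [0.3304 -0.0982; -0.0982 0.7589]
P' = Q + AᵀP(A−BK) = [4.8304 -3.0982; -3.0982 4.7589]
tr(P') = 9.5893


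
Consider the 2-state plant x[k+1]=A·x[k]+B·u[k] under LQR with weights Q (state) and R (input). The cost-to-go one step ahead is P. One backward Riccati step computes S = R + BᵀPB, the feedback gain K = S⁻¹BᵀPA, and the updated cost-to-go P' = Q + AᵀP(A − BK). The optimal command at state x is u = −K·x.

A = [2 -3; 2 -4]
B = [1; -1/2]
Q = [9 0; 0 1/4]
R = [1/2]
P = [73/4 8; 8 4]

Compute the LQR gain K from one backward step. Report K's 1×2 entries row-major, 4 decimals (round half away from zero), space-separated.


BᵀP = [14.2500 6.0000]
S = R + BᵀPB = [1/2] + [11.2500] = [11.7500]
BᵀPA = [40.5000 -66.7500]
K = S⁻¹·BᵀPA = [3.4468 -5.6809]
A−BK = [-1.4468 2.6809; 3.7234 -6.8404]
AᵀP(A−BK) = [13.4043 -23.4255; -23.4255 41.0532]
P' = Q + AᵀP(A−BK) = [22.4043 -23.4255; -23.4255 41.3032]
tr(P') = 63.7074

3.4468 -5.6809


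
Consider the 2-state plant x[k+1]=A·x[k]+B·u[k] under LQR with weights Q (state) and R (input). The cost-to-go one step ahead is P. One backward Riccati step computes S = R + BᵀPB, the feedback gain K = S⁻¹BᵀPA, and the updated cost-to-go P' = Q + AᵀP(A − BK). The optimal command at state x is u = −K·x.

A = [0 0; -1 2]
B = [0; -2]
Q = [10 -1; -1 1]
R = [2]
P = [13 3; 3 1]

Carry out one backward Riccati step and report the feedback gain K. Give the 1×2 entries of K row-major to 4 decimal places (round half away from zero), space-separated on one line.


BᵀP = [-6.0000 -2.0000]
S = R + BᵀPB = [2] + [4.0000] = [6.0000]
BᵀPA = [2.0000 -4.0000]
K = S⁻¹·BᵀPA = [0.3333 -0.6667]
A−BK = [0.0000 0.0000; -0.3333 0.6667]
AᵀP(A−BK) = [0.3333 -0.6667; -0.6667 1.3333]
P' = Q + AᵀP(A−BK) = [10.3333 -1.6667; -1.6667 2.3333]
tr(P') = 12.6667

0.3333 -0.6667


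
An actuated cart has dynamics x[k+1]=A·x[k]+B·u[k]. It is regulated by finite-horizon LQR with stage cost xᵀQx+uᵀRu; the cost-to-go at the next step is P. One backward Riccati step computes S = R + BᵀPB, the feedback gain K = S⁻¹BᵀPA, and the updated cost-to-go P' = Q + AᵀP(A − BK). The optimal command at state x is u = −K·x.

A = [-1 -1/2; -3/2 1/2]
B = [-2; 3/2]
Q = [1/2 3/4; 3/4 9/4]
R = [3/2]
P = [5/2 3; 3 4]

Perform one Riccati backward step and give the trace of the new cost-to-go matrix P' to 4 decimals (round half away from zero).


23.2500

BᵀP = [-0.5000 0.0000]
S = R + BᵀPB = [3/2] + [1.0000] = [2.5000]
BᵀPA = [0.5000 0.2500]
K = S⁻¹·BᵀPA = [0.2000 0.1000]
A−BK = [-0.6000 -0.3000; -1.8000 0.3500]
AᵀP(A−BK) = [20.4000 -1.0500; -1.0500 0.1000]
P' = Q + AᵀP(A−BK) = [20.9000 -0.3000; -0.3000 2.3500]
tr(P') = 23.2500


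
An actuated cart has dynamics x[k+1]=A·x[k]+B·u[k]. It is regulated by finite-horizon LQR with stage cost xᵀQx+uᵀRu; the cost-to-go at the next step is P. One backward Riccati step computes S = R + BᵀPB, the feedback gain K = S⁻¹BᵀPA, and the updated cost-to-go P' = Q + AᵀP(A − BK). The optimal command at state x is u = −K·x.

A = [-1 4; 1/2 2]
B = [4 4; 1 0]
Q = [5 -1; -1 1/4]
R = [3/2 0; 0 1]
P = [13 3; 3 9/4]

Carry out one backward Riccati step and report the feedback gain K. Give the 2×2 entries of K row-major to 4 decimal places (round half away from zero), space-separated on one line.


0.1309 1.0284 -0.3579 0.0275

BᵀP = [55.0000 14.2500; 52.0000 12.0000]
S = R + BᵀPB = [3/2 0; 0 1] + [234.2500 220.0000; 220.0000 208.0000] = [235.7500 220.0000; 220.0000 209.0000]
BᵀPA = [-47.8750 248.5000; -46.0000 232.0000]
K = S⁻¹·BᵀPA = [0.1309 1.0284; -0.3579 0.0275]
A−BK = [-0.0921 -0.2237; 0.3691 0.9716]
AᵀP(A−BK) = [0.3666 0.7506; 0.7506 3.0576]
P' = Q + AᵀP(A−BK) = [5.3666 -0.2494; -0.2494 3.3076]
tr(P') = 8.6743


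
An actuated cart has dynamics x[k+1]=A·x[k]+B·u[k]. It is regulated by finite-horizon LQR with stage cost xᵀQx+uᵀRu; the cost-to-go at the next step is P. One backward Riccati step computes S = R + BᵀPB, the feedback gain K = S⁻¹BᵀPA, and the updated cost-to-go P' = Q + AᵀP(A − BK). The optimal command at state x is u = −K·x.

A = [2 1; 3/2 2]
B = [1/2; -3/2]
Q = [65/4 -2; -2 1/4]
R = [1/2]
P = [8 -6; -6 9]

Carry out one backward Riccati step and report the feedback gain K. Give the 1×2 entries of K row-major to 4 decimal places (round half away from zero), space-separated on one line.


BᵀP = [13.0000 -16.5000]
S = R + BᵀPB = [1/2] + [31.2500] = [31.7500]
BᵀPA = [1.2500 -20.0000]
K = S⁻¹·BᵀPA = [0.0394 -0.6299]
A−BK = [1.9803 1.3150; 1.5591 1.0551]
AᵀP(A−BK) = [16.2008 10.7874; 10.7874 7.4016]
P' = Q + AᵀP(A−BK) = [32.4508 8.7874; 8.7874 7.6516]
tr(P') = 40.1024

0.0394 -0.6299


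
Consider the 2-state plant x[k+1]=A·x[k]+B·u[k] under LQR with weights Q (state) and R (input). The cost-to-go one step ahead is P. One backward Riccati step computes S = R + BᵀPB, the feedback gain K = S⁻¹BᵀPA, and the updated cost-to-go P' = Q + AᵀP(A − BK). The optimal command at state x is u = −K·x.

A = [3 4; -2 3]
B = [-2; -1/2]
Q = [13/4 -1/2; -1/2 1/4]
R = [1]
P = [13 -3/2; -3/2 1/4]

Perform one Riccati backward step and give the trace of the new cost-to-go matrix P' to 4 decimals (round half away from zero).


10.6211

BᵀP = [-25.2500 2.8750]
S = R + BᵀPB = [1] + [49.0625] = [50.0625]
BᵀPA = [-81.5000 -92.3750]
K = S⁻¹·BᵀPA = [-1.6280 -1.8452]
A−BK = [-0.2559 0.3096; -2.8140 2.0774]
AᵀP(A−BK) = [3.3208 2.6167; 2.6167 3.8002]
P' = Q + AᵀP(A−BK) = [6.5708 2.1167; 2.1167 4.0502]
tr(P') = 10.6211


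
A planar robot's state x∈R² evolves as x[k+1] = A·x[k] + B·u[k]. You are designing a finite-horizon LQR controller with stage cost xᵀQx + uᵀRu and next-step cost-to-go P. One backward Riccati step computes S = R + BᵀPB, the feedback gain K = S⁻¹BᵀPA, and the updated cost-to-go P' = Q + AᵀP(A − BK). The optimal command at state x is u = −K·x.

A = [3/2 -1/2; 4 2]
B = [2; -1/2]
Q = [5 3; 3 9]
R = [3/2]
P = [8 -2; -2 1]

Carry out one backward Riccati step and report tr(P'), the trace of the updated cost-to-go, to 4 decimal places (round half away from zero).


BᵀP = [17.0000 -4.5000]
S = R + BᵀPB = [3/2] + [36.2500] = [37.7500]
BᵀPA = [7.5000 -17.5000]
K = S⁻¹·BᵀPA = [0.1987 -0.4636]
A−BK = [1.1026 0.4272; 4.0993 1.7682]
AᵀP(A−BK) = [8.5099 3.4768; 3.4768 1.8874]
P' = Q + AᵀP(A−BK) = [13.5099 6.4768; 6.4768 10.8874]
tr(P') = 24.3974

24.3974


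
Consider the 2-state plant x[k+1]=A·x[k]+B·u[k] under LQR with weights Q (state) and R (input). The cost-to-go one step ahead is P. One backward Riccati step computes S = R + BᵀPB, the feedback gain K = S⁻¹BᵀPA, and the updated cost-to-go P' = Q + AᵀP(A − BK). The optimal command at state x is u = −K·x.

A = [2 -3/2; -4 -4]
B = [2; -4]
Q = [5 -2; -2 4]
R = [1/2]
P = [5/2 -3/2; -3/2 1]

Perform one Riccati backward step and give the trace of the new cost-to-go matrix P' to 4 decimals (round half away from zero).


10.5012

BᵀP = [11.0000 -7.0000]
S = R + BᵀPB = [1/2] + [50.0000] = [50.5000]
BᵀPA = [50.0000 11.5000]
K = S⁻¹·BᵀPA = [0.9901 0.2277]
A−BK = [0.0198 -1.9554; -0.0396 -3.0891]
AᵀP(A−BK) = [0.4950 0.1139; 0.1139 1.0062]
P' = Q + AᵀP(A−BK) = [5.4950 -1.8861; -1.8861 5.0062]
tr(P') = 10.5012


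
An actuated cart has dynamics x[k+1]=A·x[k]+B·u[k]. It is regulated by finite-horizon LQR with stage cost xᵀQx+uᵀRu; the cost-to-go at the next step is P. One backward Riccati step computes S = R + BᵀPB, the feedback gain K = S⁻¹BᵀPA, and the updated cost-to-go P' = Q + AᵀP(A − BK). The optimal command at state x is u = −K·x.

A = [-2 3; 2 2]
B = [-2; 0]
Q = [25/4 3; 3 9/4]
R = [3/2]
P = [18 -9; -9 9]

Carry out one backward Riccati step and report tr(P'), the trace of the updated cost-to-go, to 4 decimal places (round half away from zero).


49.2755

BᵀP = [-36.0000 18.0000]
S = R + BᵀPB = [3/2] + [72.0000] = [73.5000]
BᵀPA = [108.0000 -72.0000]
K = S⁻¹·BᵀPA = [1.4694 -0.9796]
A−BK = [0.9388 1.0408; 2.0000 2.0000]
AᵀP(A−BK) = [21.3061 15.7959; 15.7959 19.4694]
P' = Q + AᵀP(A−BK) = [27.5561 18.7959; 18.7959 21.7194]
tr(P') = 49.2755


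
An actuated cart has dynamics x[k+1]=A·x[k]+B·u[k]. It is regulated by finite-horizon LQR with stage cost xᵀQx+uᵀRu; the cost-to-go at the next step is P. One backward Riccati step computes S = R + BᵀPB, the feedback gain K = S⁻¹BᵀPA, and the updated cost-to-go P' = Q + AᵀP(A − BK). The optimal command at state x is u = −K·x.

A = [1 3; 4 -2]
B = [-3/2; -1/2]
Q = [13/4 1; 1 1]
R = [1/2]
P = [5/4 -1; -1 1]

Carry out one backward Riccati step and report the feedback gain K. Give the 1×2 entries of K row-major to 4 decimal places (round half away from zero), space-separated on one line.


BᵀP = [-1.3750 1.0000]
S = R + BᵀPB = [1/2] + [1.5625] = [2.0625]
BᵀPA = [2.6250 -6.1250]
K = S⁻¹·BᵀPA = [1.2727 -2.9697]
A−BK = [2.9091 -1.4545; 4.6364 -3.4848]
AᵀP(A−BK) = [5.9091 -6.4545; -6.4545 9.0606]
P' = Q + AᵀP(A−BK) = [9.1591 -5.4545; -5.4545 10.0606]
tr(P') = 19.2197

1.2727 -2.9697


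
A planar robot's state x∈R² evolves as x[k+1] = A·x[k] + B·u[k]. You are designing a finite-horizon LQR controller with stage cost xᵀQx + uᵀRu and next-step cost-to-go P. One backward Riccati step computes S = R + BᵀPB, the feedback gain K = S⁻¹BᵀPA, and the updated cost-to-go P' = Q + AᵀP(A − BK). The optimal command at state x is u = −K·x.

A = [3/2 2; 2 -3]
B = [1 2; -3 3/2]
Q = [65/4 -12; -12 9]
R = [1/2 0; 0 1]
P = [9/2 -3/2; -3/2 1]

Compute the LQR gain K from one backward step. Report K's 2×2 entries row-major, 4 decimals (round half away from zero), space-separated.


-0.1613 1.1816 0.7298 0.3842

BᵀP = [9.0000 -4.5000; 6.7500 -1.5000]
S = R + BᵀPB = [1/2 0; 0 1] + [22.5000 11.2500; 11.2500 11.2500] = [23.0000 11.2500; 11.2500 12.2500]
BᵀPA = [4.5000 31.5000; 7.1250 18.0000]
K = S⁻¹·BᵀPA = [-0.1613 1.1816; 0.7298 0.3842]
A−BK = [0.2018 0.0499; 0.4215 -0.0314]
AᵀP(A−BK) = [0.6513 0.1951; 0.1951 0.8627]
P' = Q + AᵀP(A−BK) = [16.9013 -11.8049; -11.8049 9.8627]
tr(P') = 26.7639


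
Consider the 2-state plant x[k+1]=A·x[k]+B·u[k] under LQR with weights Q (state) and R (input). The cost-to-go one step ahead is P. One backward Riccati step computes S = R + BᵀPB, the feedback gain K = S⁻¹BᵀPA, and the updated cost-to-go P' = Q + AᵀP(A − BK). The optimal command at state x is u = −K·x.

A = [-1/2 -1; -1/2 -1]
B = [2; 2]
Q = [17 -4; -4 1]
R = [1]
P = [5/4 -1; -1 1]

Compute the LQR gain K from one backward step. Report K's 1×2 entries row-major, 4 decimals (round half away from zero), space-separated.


BᵀP = [0.5000 0.0000]
S = R + BᵀPB = [1] + [1.0000] = [2.0000]
BᵀPA = [-0.2500 -0.5000]
K = S⁻¹·BᵀPA = [-0.1250 -0.2500]
A−BK = [-0.2500 -0.5000; -0.2500 -0.5000]
AᵀP(A−BK) = [0.0313 0.0625; 0.0625 0.1250]
P' = Q + AᵀP(A−BK) = [17.0313 -3.9375; -3.9375 1.1250]
tr(P') = 18.1563

-0.1250 -0.2500


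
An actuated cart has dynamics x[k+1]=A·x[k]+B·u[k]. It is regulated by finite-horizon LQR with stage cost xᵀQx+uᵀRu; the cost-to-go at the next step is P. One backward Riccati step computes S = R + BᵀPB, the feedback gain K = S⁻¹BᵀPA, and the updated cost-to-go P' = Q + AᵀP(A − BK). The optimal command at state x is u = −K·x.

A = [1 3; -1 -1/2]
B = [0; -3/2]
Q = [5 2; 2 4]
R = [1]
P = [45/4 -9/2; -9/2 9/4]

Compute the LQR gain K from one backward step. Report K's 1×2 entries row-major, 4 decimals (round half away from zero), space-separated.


1.6701 3.6186

BᵀP = [6.7500 -3.3750]
S = R + BᵀPB = [1] + [5.0625] = [6.0625]
BᵀPA = [10.1250 21.9375]
K = S⁻¹·BᵀPA = [1.6701 3.6186]
A−BK = [1.0000 3.0000; 1.5052 4.9278]
AᵀP(A−BK) = [5.5902 13.9871; 13.9871 35.9304]
P' = Q + AᵀP(A−BK) = [10.5902 15.9871; 15.9871 39.9304]
tr(P') = 50.5206


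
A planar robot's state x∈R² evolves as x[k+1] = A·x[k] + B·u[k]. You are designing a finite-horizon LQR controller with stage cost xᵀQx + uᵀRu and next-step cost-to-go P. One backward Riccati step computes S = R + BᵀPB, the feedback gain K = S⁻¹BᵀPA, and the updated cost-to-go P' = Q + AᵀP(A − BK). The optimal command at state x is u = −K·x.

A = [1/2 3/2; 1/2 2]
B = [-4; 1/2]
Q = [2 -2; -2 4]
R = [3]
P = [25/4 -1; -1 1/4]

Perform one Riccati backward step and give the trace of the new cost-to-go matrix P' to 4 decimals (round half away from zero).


BᵀP = [-25.5000 4.1250]
S = R + BᵀPB = [3] + [104.0625] = [107.0625]
BᵀPA = [-10.6875 -30.0000]
K = S⁻¹·BᵀPA = [-0.0998 -0.2802]
A−BK = [0.1007 0.3792; 0.5499 2.1401]
AᵀP(A−BK) = [0.0581 0.1928; 0.1928 0.6562]
P' = Q + AᵀP(A−BK) = [2.0581 -1.8072; -1.8072 4.6562]
tr(P') = 6.7143

6.7143


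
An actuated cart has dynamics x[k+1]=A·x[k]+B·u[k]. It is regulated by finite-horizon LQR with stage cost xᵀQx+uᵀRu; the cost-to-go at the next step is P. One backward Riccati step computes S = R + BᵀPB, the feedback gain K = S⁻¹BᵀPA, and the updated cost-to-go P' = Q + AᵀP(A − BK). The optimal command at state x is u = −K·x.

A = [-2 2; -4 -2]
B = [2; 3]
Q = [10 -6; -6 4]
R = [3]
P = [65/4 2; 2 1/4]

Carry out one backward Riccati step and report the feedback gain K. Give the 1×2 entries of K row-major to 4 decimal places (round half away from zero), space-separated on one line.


-1.0186 0.7162

BᵀP = [38.5000 4.7500]
S = R + BᵀPB = [3] + [91.2500] = [94.2500]
BᵀPA = [-96.0000 67.5000]
K = S⁻¹·BᵀPA = [-1.0186 0.7162]
A−BK = [0.0371 0.5676; -0.9443 -4.1485]
AᵀP(A−BK) = [3.2175 -2.2467; -2.2467 1.6578]
P' = Q + AᵀP(A−BK) = [13.2175 -8.2467; -8.2467 5.6578]
tr(P') = 18.8753


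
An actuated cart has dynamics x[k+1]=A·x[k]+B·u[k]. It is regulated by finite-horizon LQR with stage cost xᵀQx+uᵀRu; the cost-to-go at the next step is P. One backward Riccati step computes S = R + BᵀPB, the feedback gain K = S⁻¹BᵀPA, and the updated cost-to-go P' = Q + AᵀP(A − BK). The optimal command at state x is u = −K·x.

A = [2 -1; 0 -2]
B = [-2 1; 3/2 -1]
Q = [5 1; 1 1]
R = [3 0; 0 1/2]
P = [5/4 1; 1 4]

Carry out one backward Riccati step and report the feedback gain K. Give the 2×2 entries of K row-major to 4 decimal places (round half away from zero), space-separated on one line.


-0.3077 0.1538 -0.2769 1.7385

BᵀP = [-1.0000 4.0000; 0.2500 -3.0000]
S = R + BᵀPB = [3 0; 0 1/2] + [8.0000 -5.0000; -5.0000 3.2500] = [11.0000 -5.0000; -5.0000 3.7500]
BᵀPA = [-2.0000 -7.0000; 0.5000 5.7500]
K = S⁻¹·BᵀPA = [-0.3077 0.1538; -0.2769 1.7385]
A−BK = [1.6615 -2.4308; 0.1846 -0.4923]
AᵀP(A−BK) = [4.5231 -7.0615; -7.0615 12.3308]
P' = Q + AᵀP(A−BK) = [9.5231 -6.0615; -6.0615 13.3308]
tr(P') = 22.8538


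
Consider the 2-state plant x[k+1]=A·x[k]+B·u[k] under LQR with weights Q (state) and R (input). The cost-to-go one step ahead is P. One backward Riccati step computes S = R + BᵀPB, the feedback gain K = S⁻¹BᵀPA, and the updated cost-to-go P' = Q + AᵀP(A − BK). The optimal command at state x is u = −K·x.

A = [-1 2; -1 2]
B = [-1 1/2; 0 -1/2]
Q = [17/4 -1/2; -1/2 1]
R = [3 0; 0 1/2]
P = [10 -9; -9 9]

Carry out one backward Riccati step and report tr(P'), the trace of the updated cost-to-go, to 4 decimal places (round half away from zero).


BᵀP = [-10.0000 9.0000; 9.5000 -9.0000]
S = R + BᵀPB = [3 0; 0 1/2] + [10.0000 -9.5000; -9.5000 9.2500] = [13.0000 -9.5000; -9.5000 9.7500]
BᵀPA = [1.0000 -2.0000; -0.5000 1.0000]
K = S⁻¹·BᵀPA = [0.1370 -0.2740; 0.0822 -0.1644]
A−BK = [-0.9041 1.8082; -0.9589 1.9178]
AᵀP(A−BK) = [0.9041 -1.8082; -1.8082 3.6164]
P' = Q + AᵀP(A−BK) = [5.1541 -2.3082; -2.3082 4.6164]
tr(P') = 9.7705

9.7705


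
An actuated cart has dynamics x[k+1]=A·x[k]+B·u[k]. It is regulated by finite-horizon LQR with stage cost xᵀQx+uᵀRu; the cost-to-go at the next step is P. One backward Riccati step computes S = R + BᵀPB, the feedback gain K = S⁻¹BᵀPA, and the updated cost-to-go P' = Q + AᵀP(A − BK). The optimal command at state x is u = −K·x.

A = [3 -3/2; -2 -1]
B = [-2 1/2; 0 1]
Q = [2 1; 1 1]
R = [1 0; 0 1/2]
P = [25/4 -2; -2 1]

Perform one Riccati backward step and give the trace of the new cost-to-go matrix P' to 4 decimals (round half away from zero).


7.7604

BᵀP = [-12.5000 4.0000; 1.1250 0.0000]
S = R + BᵀPB = [1 0; 0 1/2] + [25.0000 -2.2500; -2.2500 0.5625] = [26.0000 -2.2500; -2.2500 1.0625]
BᵀPA = [-45.5000 14.7500; 3.3750 -1.6875]
K = S⁻¹·BᵀPA = [-1.8061 0.5263; -0.6482 -0.4737]
A−BK = [-0.2881 -0.2105; -1.3518 -0.5263]
AᵀP(A−BK) = [4.2604 -0.5789; -0.5789 0.5000]
P' = Q + AᵀP(A−BK) = [6.2604 0.4211; 0.4211 1.5000]
tr(P') = 7.7604


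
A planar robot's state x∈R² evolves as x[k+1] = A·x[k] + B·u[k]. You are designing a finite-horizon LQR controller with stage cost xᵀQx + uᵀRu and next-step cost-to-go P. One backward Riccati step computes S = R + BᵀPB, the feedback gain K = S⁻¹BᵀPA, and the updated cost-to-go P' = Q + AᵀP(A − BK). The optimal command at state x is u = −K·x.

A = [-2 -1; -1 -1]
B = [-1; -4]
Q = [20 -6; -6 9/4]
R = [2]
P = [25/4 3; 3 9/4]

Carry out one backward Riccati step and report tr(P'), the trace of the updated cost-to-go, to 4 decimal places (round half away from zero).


BᵀP = [-18.2500 -12.0000]
S = R + BᵀPB = [2] + [66.2500] = [68.2500]
BᵀPA = [48.5000 30.2500]
K = S⁻¹·BᵀPA = [0.7106 0.4432]
A−BK = [-1.2894 -0.5568; 1.8425 0.7729]
AᵀP(A−BK) = [4.7848 2.2537; 2.2537 1.0925]
P' = Q + AᵀP(A−BK) = [24.7848 -3.7463; -3.7463 3.3425]
tr(P') = 28.1273

28.1273


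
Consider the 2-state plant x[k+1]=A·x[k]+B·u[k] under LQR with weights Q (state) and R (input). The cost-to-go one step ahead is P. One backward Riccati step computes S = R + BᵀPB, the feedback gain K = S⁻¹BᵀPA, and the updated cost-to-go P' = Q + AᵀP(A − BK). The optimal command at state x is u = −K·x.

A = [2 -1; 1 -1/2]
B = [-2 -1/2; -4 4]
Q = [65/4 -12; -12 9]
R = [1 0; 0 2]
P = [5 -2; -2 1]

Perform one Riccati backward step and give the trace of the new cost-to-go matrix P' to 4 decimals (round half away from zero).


BᵀP = [-2.0000 0.0000; -10.5000 5.0000]
S = R + BᵀPB = [1 0; 0 2] + [4.0000 1.0000; 1.0000 25.2500] = [5.0000 1.0000; 1.0000 27.2500]
BᵀPA = [-4.0000 2.0000; -16.0000 8.0000]
K = S⁻¹·BᵀPA = [-0.6876 0.3438; -0.5619 0.2810]
A−BK = [0.3438 -0.1719; 0.4972 -0.2486]
AᵀP(A−BK) = [1.2588 -0.6294; -0.6294 0.3147]
P' = Q + AᵀP(A−BK) = [17.5088 -12.6294; -12.6294 9.3147]
tr(P') = 26.8235

26.8235


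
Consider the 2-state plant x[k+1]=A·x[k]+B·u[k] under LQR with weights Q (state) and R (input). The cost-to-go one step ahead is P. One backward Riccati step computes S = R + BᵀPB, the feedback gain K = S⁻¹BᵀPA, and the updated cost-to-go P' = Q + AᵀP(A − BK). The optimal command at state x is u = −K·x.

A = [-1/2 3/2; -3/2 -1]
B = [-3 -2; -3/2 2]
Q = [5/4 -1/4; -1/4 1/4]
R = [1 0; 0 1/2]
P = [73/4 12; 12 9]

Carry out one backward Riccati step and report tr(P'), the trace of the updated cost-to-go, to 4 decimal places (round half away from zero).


1.9412

BᵀP = [-72.7500 -49.5000; -12.5000 -6.0000]
S = R + BᵀPB = [1 0; 0 1/2] + [292.5000 46.5000; 46.5000 13.0000] = [293.5000 46.5000; 46.5000 13.5000]
BᵀPA = [110.6250 -59.6250; 15.2500 -12.7500]
K = S⁻¹·BᵀPA = [0.4357 -0.1178; -0.3712 -0.5386]
A−BK = [0.0648 0.0693; -0.1040 -0.0994]
AᵀP(A−BK) = [0.2710 0.0599; 0.0599 0.1702]
P' = Q + AᵀP(A−BK) = [1.5210 -0.1901; -0.1901 0.4202]
tr(P') = 1.9412


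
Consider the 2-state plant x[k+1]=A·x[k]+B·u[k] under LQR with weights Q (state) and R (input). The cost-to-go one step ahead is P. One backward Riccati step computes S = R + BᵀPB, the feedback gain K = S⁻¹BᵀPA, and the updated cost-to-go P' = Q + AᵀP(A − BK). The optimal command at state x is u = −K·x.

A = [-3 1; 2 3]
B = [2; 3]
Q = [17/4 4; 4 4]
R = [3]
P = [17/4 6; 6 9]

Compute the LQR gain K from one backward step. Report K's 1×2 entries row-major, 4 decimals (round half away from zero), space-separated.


-0.0087 0.8295

BᵀP = [26.5000 39.0000]
S = R + BᵀPB = [3] + [170.0000] = [173.0000]
BᵀPA = [-1.5000 143.5000]
K = S⁻¹·BᵀPA = [-0.0087 0.8295]
A−BK = [-2.9827 -0.6590; 2.0260 0.5116]
AᵀP(A−BK) = [2.2370 0.4942; 0.4942 2.2197]
P' = Q + AᵀP(A−BK) = [6.4870 4.4942; 4.4942 6.2197]
tr(P') = 12.7066


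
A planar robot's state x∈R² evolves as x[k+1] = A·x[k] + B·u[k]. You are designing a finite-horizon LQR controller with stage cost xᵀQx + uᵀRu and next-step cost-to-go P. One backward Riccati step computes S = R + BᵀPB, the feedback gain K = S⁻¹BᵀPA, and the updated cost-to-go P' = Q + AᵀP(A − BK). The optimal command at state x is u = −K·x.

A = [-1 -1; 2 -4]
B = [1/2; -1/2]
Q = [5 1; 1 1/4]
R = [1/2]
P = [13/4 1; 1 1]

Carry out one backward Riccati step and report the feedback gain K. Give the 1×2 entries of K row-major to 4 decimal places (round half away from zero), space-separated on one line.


-1.0588 -1.0588

BᵀP = [1.1250 0.0000]
S = R + BᵀPB = [1/2] + [0.5625] = [1.0625]
BᵀPA = [-1.1250 -1.1250]
K = S⁻¹·BᵀPA = [-1.0588 -1.0588]
A−BK = [-0.4706 -0.4706; 1.4706 -4.5294]
AᵀP(A−BK) = [2.0588 -3.9412; -3.9412 26.0588]
P' = Q + AᵀP(A−BK) = [7.0588 -2.9412; -2.9412 26.3088]
tr(P') = 33.3676


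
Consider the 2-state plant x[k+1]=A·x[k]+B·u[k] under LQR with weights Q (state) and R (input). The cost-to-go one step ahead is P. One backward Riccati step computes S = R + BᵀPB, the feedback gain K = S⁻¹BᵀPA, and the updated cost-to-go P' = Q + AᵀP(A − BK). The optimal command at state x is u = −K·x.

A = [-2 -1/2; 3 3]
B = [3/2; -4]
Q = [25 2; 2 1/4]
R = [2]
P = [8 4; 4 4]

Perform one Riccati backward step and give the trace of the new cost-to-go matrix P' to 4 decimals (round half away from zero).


36.0278

BᵀP = [-4.0000 -10.0000]
S = R + BᵀPB = [2] + [34.0000] = [36.0000]
BᵀPA = [-22.0000 -28.0000]
K = S⁻¹·BᵀPA = [-0.6111 -0.7778]
A−BK = [-1.0833 0.6667; 0.5556 -0.1111]
AᵀP(A−BK) = [6.5556 -3.1111; -3.1111 4.2222]
P' = Q + AᵀP(A−BK) = [31.5556 -1.1111; -1.1111 4.4722]
tr(P') = 36.0278


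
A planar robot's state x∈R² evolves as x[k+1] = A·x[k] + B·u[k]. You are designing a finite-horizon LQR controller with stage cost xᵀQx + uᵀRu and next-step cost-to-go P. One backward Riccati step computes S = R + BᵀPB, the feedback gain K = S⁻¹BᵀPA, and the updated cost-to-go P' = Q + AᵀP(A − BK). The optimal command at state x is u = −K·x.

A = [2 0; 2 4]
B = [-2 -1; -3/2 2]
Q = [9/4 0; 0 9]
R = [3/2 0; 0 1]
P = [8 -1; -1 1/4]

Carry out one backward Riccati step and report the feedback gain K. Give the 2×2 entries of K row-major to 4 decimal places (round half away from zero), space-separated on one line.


BᵀP = [-14.5000 1.6250; -10.0000 1.5000]
S = R + BᵀPB = [3/2 0; 0 1] + [26.5625 17.7500; 17.7500 13.0000] = [28.0625 17.7500; 17.7500 14.0000]
BᵀPA = [-25.7500 6.5000; -17.0000 6.0000]
K = S⁻¹·BᵀPA = [-0.7550 -0.1992; -0.2570 0.6811]
A−BK = [0.2329 0.2827; 1.3815 2.3390]
AᵀP(A−BK) = [1.1888 0.4498; 0.4498 1.2080]
P' = Q + AᵀP(A−BK) = [3.4388 0.4498; 0.4498 10.2080]
tr(P') = 13.6468

-0.7550 -0.1992 -0.2570 0.6811


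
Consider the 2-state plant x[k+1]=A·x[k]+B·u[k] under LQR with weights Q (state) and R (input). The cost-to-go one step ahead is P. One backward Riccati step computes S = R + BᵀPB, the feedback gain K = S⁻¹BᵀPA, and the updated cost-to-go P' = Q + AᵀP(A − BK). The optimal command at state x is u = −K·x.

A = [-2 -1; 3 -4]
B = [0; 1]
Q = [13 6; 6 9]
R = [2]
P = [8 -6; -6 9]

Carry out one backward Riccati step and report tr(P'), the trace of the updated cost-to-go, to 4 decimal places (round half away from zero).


90.9091

BᵀP = [-6.0000 9.0000]
S = R + BᵀPB = [2] + [9.0000] = [11.0000]
BᵀPA = [39.0000 -30.0000]
K = S⁻¹·BᵀPA = [3.5455 -2.7273]
A−BK = [-2.0000 -1.0000; -0.5455 -1.2727]
AᵀP(A−BK) = [46.7273 -15.6364; -15.6364 22.1818]
P' = Q + AᵀP(A−BK) = [59.7273 -9.6364; -9.6364 31.1818]
tr(P') = 90.9091


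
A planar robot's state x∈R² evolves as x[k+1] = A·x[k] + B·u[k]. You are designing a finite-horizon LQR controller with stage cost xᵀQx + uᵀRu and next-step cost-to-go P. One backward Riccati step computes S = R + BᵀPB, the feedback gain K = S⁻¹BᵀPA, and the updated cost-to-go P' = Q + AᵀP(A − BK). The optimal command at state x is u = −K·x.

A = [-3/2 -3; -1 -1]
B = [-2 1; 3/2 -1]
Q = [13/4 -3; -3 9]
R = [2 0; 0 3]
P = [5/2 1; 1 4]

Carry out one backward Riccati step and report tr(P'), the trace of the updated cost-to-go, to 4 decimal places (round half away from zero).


53.1333

BᵀP = [-3.5000 4.0000; 1.5000 -3.0000]
S = R + BᵀPB = [2 0; 0 3] + [13.0000 -7.5000; -7.5000 4.5000] = [15.0000 -7.5000; -7.5000 7.5000]
BᵀPA = [1.2500 6.5000; 0.7500 -1.5000]
K = S⁻¹·BᵀPA = [0.2667 0.6667; 0.3667 0.4667]
A−BK = [-1.3333 -2.1333; -1.0333 -1.5333]
AᵀP(A−BK) = [12.0167 18.5667; 18.5667 28.8667]
P' = Q + AᵀP(A−BK) = [15.2667 15.5667; 15.5667 37.8667]
tr(P') = 53.1333


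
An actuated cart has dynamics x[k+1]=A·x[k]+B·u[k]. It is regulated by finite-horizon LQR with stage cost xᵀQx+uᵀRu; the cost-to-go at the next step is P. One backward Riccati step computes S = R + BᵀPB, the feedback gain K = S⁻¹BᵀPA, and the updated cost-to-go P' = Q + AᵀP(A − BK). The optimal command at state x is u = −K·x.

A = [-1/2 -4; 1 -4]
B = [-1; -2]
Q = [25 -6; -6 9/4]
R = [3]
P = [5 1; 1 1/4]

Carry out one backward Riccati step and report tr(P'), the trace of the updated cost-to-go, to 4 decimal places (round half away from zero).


54.5192

BᵀP = [-7.0000 -1.5000]
S = R + BᵀPB = [3] + [10.0000] = [13.0000]
BᵀPA = [2.0000 34.0000]
K = S⁻¹·BᵀPA = [0.1538 2.6154]
A−BK = [-0.3462 -1.3846; 1.3077 1.2308]
AᵀP(A−BK) = [0.1923 1.7692; 1.7692 27.0769]
P' = Q + AᵀP(A−BK) = [25.1923 -4.2308; -4.2308 29.3269]
tr(P') = 54.5192


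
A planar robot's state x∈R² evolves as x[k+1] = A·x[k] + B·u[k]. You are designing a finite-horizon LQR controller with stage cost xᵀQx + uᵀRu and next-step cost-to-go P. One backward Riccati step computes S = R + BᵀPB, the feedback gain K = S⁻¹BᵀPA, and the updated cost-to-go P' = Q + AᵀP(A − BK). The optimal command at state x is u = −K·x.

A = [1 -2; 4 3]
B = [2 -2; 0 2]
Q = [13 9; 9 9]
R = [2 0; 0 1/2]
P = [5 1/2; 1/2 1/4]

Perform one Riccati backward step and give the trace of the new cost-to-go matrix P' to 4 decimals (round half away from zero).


BᵀP = [10.0000 1.0000; -9.0000 -0.5000]
S = R + BᵀPB = [2 0; 0 1/2] + [20.0000 -18.0000; -18.0000 17.0000] = [22.0000 -18.0000; -18.0000 17.5000]
BᵀPA = [14.0000 -17.0000; -11.0000 16.5000]
K = S⁻¹·BᵀPA = [0.7705 -0.0082; 0.1639 0.9344]
A−BK = [-0.2131 -0.1148; 3.6721 1.1311]
AᵀP(A−BK) = [4.0164 0.8934; 0.8934 0.6926]
P' = Q + AᵀP(A−BK) = [17.0164 9.8934; 9.8934 9.6926]
tr(P') = 26.7090

26.7090


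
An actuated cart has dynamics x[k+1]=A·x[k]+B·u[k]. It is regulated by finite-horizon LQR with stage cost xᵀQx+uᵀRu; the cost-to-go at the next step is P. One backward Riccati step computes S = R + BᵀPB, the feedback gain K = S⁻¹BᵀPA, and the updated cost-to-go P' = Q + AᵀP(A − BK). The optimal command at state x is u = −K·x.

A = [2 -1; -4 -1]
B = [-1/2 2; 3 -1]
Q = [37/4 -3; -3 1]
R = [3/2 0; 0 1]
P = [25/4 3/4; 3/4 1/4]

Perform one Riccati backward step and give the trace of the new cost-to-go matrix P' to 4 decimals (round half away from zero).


BᵀP = [-0.8750 0.3750; 11.7500 1.2500]
S = R + BᵀPB = [3/2 0; 0 1] + [1.5625 -2.1250; -2.1250 22.2500] = [3.0625 -2.1250; -2.1250 23.2500]
BᵀPA = [-3.2500 0.5000; 18.5000 -13.0000]
K = S⁻¹·BᵀPA = [-0.5436 -0.2399; 0.7460 -0.5811]
A−BK = [0.2362 0.0422; -1.6232 -0.8613]
AᵀP(A−BK) = [1.4321 -0.0300; -0.0300 0.5661]
P' = Q + AᵀP(A−BK) = [10.6821 -3.0300; -3.0300 1.5661]
tr(P') = 12.2481

12.2481


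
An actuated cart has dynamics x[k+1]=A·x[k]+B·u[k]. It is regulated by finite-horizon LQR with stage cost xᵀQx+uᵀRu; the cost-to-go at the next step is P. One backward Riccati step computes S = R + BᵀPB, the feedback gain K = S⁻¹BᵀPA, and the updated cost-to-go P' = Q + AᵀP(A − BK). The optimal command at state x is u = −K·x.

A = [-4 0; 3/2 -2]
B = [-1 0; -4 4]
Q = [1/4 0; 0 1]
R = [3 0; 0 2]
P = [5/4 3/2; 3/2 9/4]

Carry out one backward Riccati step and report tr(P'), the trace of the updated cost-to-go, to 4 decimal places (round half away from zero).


BᵀP = [-7.2500 -10.5000; 6.0000 9.0000]
S = R + BᵀPB = [3 0; 0 2] + [49.2500 -42.0000; -42.0000 36.0000] = [52.2500 -42.0000; -42.0000 38.0000]
BᵀPA = [13.2500 21.0000; -10.5000 -18.0000]
K = S⁻¹·BᵀPA = [0.2822 0.1896; 0.0356 -0.2641]
A−BK = [-3.7178 0.1896; 2.4865 -0.1851]
AᵀP(A−BK) = [3.6971 -0.0356; -0.0356 0.2641]
P' = Q + AᵀP(A−BK) = [3.9471 -0.0356; -0.0356 1.2641]
tr(P') = 5.2112

5.2112


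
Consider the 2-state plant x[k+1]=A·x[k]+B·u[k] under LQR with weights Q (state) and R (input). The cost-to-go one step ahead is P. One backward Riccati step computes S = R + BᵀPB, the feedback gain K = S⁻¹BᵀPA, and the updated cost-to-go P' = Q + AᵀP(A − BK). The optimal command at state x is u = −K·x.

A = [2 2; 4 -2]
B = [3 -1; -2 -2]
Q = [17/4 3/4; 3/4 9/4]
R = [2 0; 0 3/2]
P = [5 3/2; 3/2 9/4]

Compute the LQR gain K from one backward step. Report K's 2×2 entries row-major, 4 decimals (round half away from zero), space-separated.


BᵀP = [12.0000 0.0000; -8.0000 -6.0000]
S = R + BᵀPB = [2 0; 0 3/2] + [36.0000 -12.0000; -12.0000 20.0000] = [38.0000 -12.0000; -12.0000 21.5000]
BᵀPA = [24.0000 24.0000; -40.0000 -4.0000]
K = S⁻¹·BᵀPA = [0.0535 0.6954; -1.8306 0.2021]
A−BK = [0.0089 0.1159; 0.4458 -0.2051]
AᵀP(A−BK) = [5.4918 -0.6062; -0.6062 1.1189]
P' = Q + AᵀP(A−BK) = [9.7418 0.1438; 0.1438 3.3689]
tr(P') = 13.1107

0.0535 0.6954 -1.8306 0.2021


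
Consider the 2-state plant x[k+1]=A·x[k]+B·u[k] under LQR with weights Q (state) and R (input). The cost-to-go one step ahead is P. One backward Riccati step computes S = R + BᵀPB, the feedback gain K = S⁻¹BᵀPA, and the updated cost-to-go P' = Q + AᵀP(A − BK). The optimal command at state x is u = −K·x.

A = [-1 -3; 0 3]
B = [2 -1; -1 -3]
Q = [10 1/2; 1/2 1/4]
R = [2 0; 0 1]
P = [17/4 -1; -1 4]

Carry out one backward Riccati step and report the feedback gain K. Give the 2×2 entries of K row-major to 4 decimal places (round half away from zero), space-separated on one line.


BᵀP = [9.5000 -6.0000; -1.2500 -11.0000]
S = R + BᵀPB = [2 0; 0 1] + [25.0000 8.5000; 8.5000 34.2500] = [27.0000 8.5000; 8.5000 35.2500]
BᵀPA = [-9.5000 -46.5000; 1.2500 -29.2500]
K = S⁻¹·BᵀPA = [-0.3928 -1.5810; 0.1302 -0.4486]
A−BK = [-0.0841 -0.2865; -0.0023 0.0733]
AᵀP(A−BK) = [0.3553 1.2911; 1.2911 5.6128]
P' = Q + AᵀP(A−BK) = [10.3553 1.7911; 1.7911 5.8628]
tr(P') = 16.2182

-0.3928 -1.5810 0.1302 -0.4486


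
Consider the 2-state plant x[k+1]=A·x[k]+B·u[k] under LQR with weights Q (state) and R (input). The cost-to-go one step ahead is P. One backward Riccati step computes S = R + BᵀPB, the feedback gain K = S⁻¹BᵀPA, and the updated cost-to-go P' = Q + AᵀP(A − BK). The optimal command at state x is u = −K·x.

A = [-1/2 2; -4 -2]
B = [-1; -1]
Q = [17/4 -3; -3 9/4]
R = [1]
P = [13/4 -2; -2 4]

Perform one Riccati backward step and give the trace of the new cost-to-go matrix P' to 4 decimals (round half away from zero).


90.2794

BᵀP = [-1.2500 -2.0000]
S = R + BᵀPB = [1] + [3.2500] = [4.2500]
BᵀPA = [8.6250 1.5000]
K = S⁻¹·BᵀPA = [2.0294 0.3529]
A−BK = [1.5294 2.3529; -1.9706 -1.6471]
AᵀP(A−BK) = [39.3088 39.7059; 39.7059 44.4706]
P' = Q + AᵀP(A−BK) = [43.5588 36.7059; 36.7059 46.7206]
tr(P') = 90.2794


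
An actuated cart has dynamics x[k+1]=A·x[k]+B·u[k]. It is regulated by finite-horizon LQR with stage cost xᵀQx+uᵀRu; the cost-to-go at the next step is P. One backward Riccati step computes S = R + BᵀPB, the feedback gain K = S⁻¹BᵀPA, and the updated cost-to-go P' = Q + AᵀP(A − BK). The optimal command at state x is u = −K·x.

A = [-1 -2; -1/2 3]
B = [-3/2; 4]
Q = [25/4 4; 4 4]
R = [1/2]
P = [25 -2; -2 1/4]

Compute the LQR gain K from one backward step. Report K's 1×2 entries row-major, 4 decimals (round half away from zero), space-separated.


0.5133 1.2153

BᵀP = [-45.5000 4.0000]
S = R + BᵀPB = [1/2] + [84.2500] = [84.7500]
BᵀPA = [43.5000 103.0000]
K = S⁻¹·BᵀPA = [0.5133 1.2153]
A−BK = [-0.2301 -0.1770; -2.5531 -1.8614]
AᵀP(A−BK) = [0.7351 0.7577; 0.7577 1.0701]
P' = Q + AᵀP(A−BK) = [6.9851 4.7577; 4.7577 5.0701]
tr(P') = 12.0551


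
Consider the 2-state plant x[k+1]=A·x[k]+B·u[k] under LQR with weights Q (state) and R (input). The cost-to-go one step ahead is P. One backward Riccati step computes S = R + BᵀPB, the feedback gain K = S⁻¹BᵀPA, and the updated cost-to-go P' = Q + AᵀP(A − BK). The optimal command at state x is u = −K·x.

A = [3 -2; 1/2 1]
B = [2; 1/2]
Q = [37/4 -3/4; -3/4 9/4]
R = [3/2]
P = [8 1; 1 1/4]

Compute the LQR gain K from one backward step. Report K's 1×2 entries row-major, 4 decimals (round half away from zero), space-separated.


1.4218 -0.8682

BᵀP = [16.5000 2.1250]
S = R + BᵀPB = [3/2] + [34.0625] = [35.5625]
BᵀPA = [50.5625 -30.8750]
K = S⁻¹·BᵀPA = [1.4218 -0.8682]
A−BK = [0.1564 -0.2636; -0.2109 1.4341]
AᵀP(A−BK) = [3.1731 -1.9772; -1.9772 1.4446]
P' = Q + AᵀP(A−BK) = [12.4231 -2.7272; -2.7272 3.6946]
tr(P') = 16.1178


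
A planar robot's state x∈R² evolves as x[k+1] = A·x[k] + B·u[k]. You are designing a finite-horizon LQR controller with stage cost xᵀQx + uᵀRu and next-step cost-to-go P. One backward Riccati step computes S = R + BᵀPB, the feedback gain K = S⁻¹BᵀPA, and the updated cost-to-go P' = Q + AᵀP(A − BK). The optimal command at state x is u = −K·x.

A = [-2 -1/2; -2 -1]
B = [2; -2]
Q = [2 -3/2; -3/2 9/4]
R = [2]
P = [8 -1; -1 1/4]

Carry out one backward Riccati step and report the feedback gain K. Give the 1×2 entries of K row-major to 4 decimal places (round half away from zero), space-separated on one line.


BᵀP = [18.0000 -2.5000]
S = R + BᵀPB = [2] + [41.0000] = [43.0000]
BᵀPA = [-31.0000 -6.5000]
K = S⁻¹·BᵀPA = [-0.7209 -0.1512]
A−BK = [-0.5581 -0.1977; -3.4419 -1.3023]
AᵀP(A−BK) = [2.6512 0.8140; 0.8140 0.2674]
P' = Q + AᵀP(A−BK) = [4.6512 -0.6860; -0.6860 2.5174]
tr(P') = 7.1686

-0.7209 -0.1512


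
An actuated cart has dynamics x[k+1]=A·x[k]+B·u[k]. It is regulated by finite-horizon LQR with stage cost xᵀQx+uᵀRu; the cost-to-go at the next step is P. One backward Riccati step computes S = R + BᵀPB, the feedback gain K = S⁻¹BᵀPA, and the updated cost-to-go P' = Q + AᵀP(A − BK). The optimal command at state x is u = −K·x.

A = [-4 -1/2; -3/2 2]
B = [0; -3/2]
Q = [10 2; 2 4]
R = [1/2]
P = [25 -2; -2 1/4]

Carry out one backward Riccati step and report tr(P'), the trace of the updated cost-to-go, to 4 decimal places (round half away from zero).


273.9265

BᵀP = [3.0000 -0.3750]
S = R + BᵀPB = [1/2] + [0.5625] = [1.0625]
BᵀPA = [-11.4375 -2.2500]
K = S⁻¹·BᵀPA = [-10.7647 -2.1176]
A−BK = [-4.0000 -0.5000; -17.6471 -1.1765]
AᵀP(A−BK) = [253.4412 39.5294; 39.5294 6.4853]
P' = Q + AᵀP(A−BK) = [263.4412 41.5294; 41.5294 10.4853]
tr(P') = 273.9265


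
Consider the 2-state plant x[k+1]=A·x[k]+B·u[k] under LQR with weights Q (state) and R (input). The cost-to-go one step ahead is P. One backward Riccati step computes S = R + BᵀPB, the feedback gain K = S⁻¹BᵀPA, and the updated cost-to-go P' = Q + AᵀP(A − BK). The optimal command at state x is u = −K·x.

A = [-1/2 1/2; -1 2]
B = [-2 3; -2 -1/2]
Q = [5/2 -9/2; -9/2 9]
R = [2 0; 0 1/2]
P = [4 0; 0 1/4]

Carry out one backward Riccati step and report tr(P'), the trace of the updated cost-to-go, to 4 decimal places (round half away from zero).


12.3230

BᵀP = [-8.0000 -0.5000; 12.0000 -0.1250]
S = R + BᵀPB = [2 0; 0 1/2] + [17.0000 -23.7500; -23.7500 36.0625] = [19.0000 -23.7500; -23.7500 36.5625]
BᵀPA = [4.5000 -5.0000; -5.8750 5.7500]
K = S⁻¹·BᵀPA = [0.1914 -0.3541; -0.0364 -0.0727]
A−BK = [-0.0081 0.0100; -0.6354 1.2555]
AᵀP(A−BK) = [0.1751 -0.3340; -0.3340 0.6478]
P' = Q + AᵀP(A−BK) = [2.6751 -4.8340; -4.8340 9.6478]
tr(P') = 12.3230
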